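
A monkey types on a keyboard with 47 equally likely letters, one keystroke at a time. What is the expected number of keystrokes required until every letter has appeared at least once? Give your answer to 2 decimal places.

208.58

The wait to go from k to k+1 distinct letters is geometric with mean 47/(47-k).
E[T] = 47/47 + 47/46 + 47/45 + ... + 47/2 + 47/1 = 47·H_{47}.
H_{47} = 4.438, so E[T] = 208.584.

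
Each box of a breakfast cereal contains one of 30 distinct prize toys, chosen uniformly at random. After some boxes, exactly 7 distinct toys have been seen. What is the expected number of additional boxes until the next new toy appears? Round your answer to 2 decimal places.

1.30

Each box yields a new toy with probability (30-7)/30 = 23/30, so the wait is geometric with mean 30/23.
E = 30/23 = 1.304.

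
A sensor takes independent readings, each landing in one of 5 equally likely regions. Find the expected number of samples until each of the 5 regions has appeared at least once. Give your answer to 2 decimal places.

11.42

Split into phases: going from k distinct to k+1 distinct takes on average 5/(5-k) samples.
E[T] = 5/5 + 5/4 + 5/3 + 5/2 + 5/1 = 5·H_{5}.
H_{5} = 2.283, so E[T] = 11.417.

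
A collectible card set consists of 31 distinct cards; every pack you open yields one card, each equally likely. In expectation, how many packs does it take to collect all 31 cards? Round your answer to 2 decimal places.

124.84

The wait to go from k to k+1 distinct cards is geometric with mean 31/(31-k).
E[T] = 31/31 + 31/30 + 31/29 + ... + 31/2 + 31/1 = 31·H_{31}.
H_{31} = 4.027, so E[T] = 124.845.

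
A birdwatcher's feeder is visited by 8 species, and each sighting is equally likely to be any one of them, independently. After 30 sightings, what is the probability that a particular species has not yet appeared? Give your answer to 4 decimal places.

0.0182

Each sighting misses the fixed species with probability (8-1)/8 = 7/8, independently.
P(still missing after 30) = (7/8)^30 = 0.01821.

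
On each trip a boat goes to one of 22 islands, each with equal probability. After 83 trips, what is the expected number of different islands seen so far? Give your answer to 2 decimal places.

For each island, P(seen in 83 trips) = 1 - (21/22)^83 = 0.979.
By linearity of expectation, E[distinct seen] = 22·(1 - (21/22)^83) = 21.537.

21.54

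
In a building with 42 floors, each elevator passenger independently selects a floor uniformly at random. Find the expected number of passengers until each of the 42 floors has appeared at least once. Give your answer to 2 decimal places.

181.72

The wait to go from k to k+1 distinct floors is geometric with mean 42/(42-k).
E[T] = 42/42 + 42/41 + 42/40 + ... + 42/2 + 42/1 = 42·H_{42}.
H_{42} = 4.327, so E[T] = 181.723.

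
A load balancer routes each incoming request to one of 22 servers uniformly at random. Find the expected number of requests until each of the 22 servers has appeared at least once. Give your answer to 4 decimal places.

81.1979

The wait to go from k to k+1 distinct servers is geometric with mean 22/(22-k).
E[T] = 22/22 + 22/21 + 22/20 + ... + 22/2 + 22/1 = 22·H_{22}.
H_{22} = 3.69081, so E[T] = 81.19789.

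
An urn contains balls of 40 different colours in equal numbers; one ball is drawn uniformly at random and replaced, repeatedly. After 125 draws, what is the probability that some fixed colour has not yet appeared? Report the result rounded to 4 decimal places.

On each draw the fixed colour fails to appear with probability 39/40.
P(still missing after 125) = (39/40)^125 = 0.04223.

0.0422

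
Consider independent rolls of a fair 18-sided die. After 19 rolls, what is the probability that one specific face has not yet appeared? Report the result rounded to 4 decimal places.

Each roll misses the fixed face with probability (18-1)/18 = 17/18, independently.
P(still missing after 19) = (17/18)^19 = 0.33756.

0.3376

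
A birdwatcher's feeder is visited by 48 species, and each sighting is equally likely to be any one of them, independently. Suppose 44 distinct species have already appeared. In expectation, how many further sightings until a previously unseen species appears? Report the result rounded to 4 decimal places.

12.0000

The number of sightings until the next new species is geometric with success probability 4/48, so its mean is 48/4.
E = 48/4 = 12.00000.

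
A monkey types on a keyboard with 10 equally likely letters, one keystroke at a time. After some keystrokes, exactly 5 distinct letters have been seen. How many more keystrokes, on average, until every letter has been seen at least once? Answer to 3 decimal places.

22.833

From k distinct to k+1 distinct takes on average 10/(10-k) keystrokes.
Sum over k = 5,...,9: E = 10/5 + 10/4 + 10/3 + 10/2 + 10/1 = 22.8333.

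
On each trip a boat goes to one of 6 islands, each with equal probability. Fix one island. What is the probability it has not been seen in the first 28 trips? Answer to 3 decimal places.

On each trip the fixed island fails to appear with probability 5/6.
P(still missing after 28) = (5/6)^28 = 0.0061.

0.006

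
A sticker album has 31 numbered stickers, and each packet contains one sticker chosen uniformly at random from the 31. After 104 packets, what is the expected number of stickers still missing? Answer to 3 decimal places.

1.024

For each sticker, P(unseen after 104) = (30/31)^104 = 0.0330.
By linearity of expectation, E[unseen] = 31·(30/31)^104 = 1.0241.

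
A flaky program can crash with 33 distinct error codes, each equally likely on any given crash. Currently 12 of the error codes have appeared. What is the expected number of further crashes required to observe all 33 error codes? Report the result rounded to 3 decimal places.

120.297

From k distinct to k+1 distinct takes on average 33/(33-k) crashes.
Sum over k = 12,...,32: E = 33/21 + 33/20 + 33/19 + ... + 33/2 + 33/1 = 120.2968.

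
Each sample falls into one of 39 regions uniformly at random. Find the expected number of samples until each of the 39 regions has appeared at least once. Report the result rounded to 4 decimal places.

After k distinct regions have appeared, the next sample gives a new one with probability (39-k)/39, so the expected wait for the (k+1)-th is 39/(39-k).
E[T] = 39/39 + 39/38 + 39/37 + ... + 39/2 + 39/1 = 39·H_{39}.
H_{39} = 4.25354, so E[T] = 165.88818.

165.8882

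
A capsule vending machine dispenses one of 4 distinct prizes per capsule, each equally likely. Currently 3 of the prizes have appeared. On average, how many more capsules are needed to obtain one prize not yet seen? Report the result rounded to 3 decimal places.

The number of capsules until the next new prize is geometric with success probability 1/4, so its mean is 4/1.
E = 4/1 = 4.0000.

4.000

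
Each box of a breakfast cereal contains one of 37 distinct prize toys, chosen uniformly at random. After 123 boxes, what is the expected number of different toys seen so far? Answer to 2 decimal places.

35.73

For each toy, P(seen in 123 boxes) = 1 - (36/37)^123 = 0.966.
By linearity of expectation, E[distinct seen] = 37·(1 - (36/37)^123) = 35.728.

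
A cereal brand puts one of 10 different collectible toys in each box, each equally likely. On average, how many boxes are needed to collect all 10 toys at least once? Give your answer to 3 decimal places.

After k distinct toys have appeared, the next box gives a new one with probability (10-k)/10, so the expected wait for the (k+1)-th is 10/(10-k).
E[T] = 10/10 + 10/9 + 10/8 + ... + 10/2 + 10/1 = 10·H_{10}.
H_{10} = 2.9290, so E[T] = 29.2897.

29.290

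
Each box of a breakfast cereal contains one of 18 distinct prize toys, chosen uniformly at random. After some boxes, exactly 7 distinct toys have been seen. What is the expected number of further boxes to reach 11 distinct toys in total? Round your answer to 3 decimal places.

7.686

From k distinct to k+1 distinct takes on average 18/(18-k) boxes.
Sum over k = 7,...,10: E = 18/11 + 18/10 + 18/9 + 18/8 = 7.6864.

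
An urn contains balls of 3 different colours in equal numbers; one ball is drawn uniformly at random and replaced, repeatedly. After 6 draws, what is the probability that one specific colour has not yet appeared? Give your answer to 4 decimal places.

Each draw misses the fixed colour with probability (3-1)/3 = 2/3, independently.
P(still missing after 6) = (2/3)^6 = 0.08779.

0.0878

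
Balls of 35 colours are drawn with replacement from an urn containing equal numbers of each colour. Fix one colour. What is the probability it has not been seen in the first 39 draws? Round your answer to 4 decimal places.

0.3229

On each draw the fixed colour fails to appear with probability 34/35.
P(still missing after 39) = (34/35)^39 = 0.32287.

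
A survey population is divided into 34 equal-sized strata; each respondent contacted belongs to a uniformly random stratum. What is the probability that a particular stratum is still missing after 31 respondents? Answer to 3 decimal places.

On each respondent the fixed stratum fails to appear with probability 33/34.
P(still missing after 31) = (33/34)^31 = 0.3964.

0.396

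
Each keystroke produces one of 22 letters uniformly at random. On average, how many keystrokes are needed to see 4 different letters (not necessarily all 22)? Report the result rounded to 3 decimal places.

Going from k to k+1 distinct takes a geometric number of keystrokes with mean 22/(22-k).
Sum over k = 0,...,3: E = 22/22 + 22/21 + 22/20 + 22/19 = 4.3055.

4.306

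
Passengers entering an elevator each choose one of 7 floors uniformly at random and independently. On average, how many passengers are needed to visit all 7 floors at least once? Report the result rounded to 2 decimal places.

18.15

Split into phases: going from k distinct to k+1 distinct takes on average 7/(7-k) passengers.
E[T] = 7/7 + 7/6 + 7/5 + ... + 7/2 + 7/1 = 7·H_{7}.
H_{7} = 2.593, so E[T] = 18.150.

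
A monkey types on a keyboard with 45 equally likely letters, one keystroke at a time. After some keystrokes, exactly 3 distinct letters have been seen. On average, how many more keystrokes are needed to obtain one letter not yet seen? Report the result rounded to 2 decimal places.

1.07

Each keystroke yields a new letter with probability (45-3)/45 = 42/45, so the wait is geometric with mean 45/42.
E = 45/42 = 1.071.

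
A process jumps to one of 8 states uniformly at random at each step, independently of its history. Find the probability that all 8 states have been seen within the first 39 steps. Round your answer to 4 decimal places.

0.9566

By inclusion–exclusion over which states are missing,
P(all seen) = Σ_{j=0}^{8} (-1)^j C(8,j)((8-j)/8)^39
= 1.00000 - 0.04379 + 0.00038 - 0.00000 + 0.00000 - 0.00000 + 0.00000 - 0.00000 + 0.00000
= 0.95658.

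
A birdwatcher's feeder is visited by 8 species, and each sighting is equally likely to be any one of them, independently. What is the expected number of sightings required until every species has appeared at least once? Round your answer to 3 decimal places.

The wait to go from k to k+1 distinct species is geometric with mean 8/(8-k).
E[T] = 8/8 + 8/7 + 8/6 + ... + 8/2 + 8/1 = 8·H_{8}.
H_{8} = 2.7179, so E[T] = 21.7429.

21.743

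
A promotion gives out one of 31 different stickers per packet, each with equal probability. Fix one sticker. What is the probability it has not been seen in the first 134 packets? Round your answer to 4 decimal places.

0.0124

Each packet misses the fixed sticker with probability (31-1)/31 = 30/31, independently.
P(still missing after 134) = (30/31)^134 = 0.01235.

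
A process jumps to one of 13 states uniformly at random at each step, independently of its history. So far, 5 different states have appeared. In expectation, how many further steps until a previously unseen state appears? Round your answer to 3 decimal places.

1.625

The number of steps until the next new state is geometric with success probability 8/13, so its mean is 13/8.
E = 13/8 = 1.6250.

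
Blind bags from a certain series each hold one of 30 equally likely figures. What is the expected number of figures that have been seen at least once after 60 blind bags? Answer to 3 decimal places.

For each figure, P(seen in 60 blind bags) = 1 - (29/30)^60 = 0.8692.
By linearity of expectation, E[distinct seen] = 30·(1 - (29/30)^60) = 26.0760.

26.076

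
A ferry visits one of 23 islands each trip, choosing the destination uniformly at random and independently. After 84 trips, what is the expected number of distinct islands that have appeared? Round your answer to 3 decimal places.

For each island, P(seen in 84 trips) = 1 - (22/23)^84 = 0.9761.
By linearity of expectation, E[distinct seen] = 23·(1 - (22/23)^84) = 22.4503.

22.450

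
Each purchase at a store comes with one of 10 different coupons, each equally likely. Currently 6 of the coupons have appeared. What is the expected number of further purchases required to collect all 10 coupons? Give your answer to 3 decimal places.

With k distinct coupons already seen, the next new one takes an expected 10/(10-k) purchases.
Sum over k = 6,...,9: E = 10/4 + 10/3 + 10/2 + 10/1 = 20.8333.

20.833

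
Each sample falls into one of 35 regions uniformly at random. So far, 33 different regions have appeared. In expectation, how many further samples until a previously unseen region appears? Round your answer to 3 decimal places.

The number of samples until the next new region is geometric with success probability 2/35, so its mean is 35/2.
E = 35/2 = 17.5000.

17.500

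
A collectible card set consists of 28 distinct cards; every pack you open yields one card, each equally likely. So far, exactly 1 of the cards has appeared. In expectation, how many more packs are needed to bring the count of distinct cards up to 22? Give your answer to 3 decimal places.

The wait to go from k to k+1 distinct cards is geometric with mean 28/(28-k).
Sum over k = 1,...,21: E = 28/27 + 28/26 + 28/25 + ... + 28/8 + 28/7 = 40.3608.

40.361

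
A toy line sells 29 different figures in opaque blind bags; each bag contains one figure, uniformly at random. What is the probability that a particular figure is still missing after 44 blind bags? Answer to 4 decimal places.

0.2135

Each blind bag misses the fixed figure with probability (29-1)/29 = 28/29, independently.
P(still missing after 44) = (28/29)^44 = 0.21352.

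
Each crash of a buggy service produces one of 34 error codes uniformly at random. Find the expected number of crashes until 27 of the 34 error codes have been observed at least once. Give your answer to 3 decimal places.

51.862

Going from k to k+1 distinct takes a geometric number of crashes with mean 34/(34-k).
Sum over k = 0,...,26: E = 34/34 + 34/33 + 34/32 + ... + 34/9 + 34/8 = 51.8620.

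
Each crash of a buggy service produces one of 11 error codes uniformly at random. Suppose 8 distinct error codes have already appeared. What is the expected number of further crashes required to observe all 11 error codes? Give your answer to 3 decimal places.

20.167

With k distinct error codes already seen, the next new one takes an expected 11/(11-k) crashes.
Sum over k = 8,...,10: E = 11/3 + 11/2 + 11/1 = 20.1667.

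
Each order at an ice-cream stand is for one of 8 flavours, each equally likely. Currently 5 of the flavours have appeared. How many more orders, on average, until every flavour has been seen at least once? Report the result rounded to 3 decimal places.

14.667

The wait to go from k to k+1 distinct flavours is geometric with mean 8/(8-k).
Sum over k = 5,...,7: E = 8/3 + 8/2 + 8/1 = 14.6667.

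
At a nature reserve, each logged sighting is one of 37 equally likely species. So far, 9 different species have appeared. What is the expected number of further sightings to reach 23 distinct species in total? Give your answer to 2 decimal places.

25.00

From k distinct to k+1 distinct takes on average 37/(37-k) sightings.
Sum over k = 9,...,22: E = 37/28 + 37/27 + 37/26 + ... + 37/16 + 37/15 = 24.998.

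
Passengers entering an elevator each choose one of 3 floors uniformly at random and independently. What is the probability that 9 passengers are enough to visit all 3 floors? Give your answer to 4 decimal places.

0.9221

By inclusion–exclusion over which floors are missing,
P(all seen) = Σ_{j=0}^{3} (-1)^j C(3,j)((3-j)/3)^9
= 1.00000 - 0.07804 + 0.00015 - 0.00000
= 0.92212.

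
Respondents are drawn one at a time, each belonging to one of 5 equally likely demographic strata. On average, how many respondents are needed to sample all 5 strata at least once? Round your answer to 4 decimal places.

11.4167

Split into phases: going from k distinct to k+1 distinct takes on average 5/(5-k) respondents.
E[T] = 5/5 + 5/4 + 5/3 + 5/2 + 5/1 = 5·H_{5}.
H_{5} = 2.28333, so E[T] = 11.41667.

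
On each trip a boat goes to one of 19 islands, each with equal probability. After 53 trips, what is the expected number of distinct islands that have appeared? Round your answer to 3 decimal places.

For each island, P(seen in 53 trips) = 1 - (18/19)^53 = 0.9430.
By linearity of expectation, E[distinct seen] = 19·(1 - (18/19)^53) = 17.9179.

17.918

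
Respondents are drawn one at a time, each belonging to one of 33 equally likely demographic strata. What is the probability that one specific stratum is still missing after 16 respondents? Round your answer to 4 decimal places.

Each respondent misses the fixed stratum with probability (33-1)/33 = 32/33, independently.
P(still missing after 16) = (32/33)^16 = 0.61119.

0.6112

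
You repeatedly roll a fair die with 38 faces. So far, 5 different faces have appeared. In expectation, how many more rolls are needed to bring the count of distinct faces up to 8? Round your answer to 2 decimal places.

3.56

With k distinct faces already seen, the next new one takes an expected 38/(38-k) rolls.
Sum over k = 5,...,7: E = 38/33 + 38/32 + 38/31 = 3.565.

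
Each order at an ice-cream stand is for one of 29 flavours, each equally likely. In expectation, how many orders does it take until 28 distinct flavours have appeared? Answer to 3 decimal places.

85.888

Going from k to k+1 distinct takes a geometric number of orders with mean 29/(29-k).
Sum over k = 0,...,27: E = 29/29 + 29/28 + 29/27 + ... + 29/3 + 29/2 = 85.8880.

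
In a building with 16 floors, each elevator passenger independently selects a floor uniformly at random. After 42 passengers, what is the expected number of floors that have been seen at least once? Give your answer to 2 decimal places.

14.94

For each floor, P(seen in 42 passengers) = 1 - (15/16)^42 = 0.934.
By linearity of expectation, E[distinct seen] = 16·(1 - (15/16)^42) = 14.936.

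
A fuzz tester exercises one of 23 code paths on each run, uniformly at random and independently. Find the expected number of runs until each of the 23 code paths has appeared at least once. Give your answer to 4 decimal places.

85.8887

Split into phases: going from k distinct to k+1 distinct takes on average 23/(23-k) runs.
E[T] = 23/23 + 23/22 + 23/21 + ... + 23/2 + 23/1 = 23·H_{23}.
H_{23} = 3.73429, so E[T] = 85.88870.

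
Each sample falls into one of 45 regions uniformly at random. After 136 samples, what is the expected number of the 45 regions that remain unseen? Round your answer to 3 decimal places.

2.118

For each region, P(unseen after 136) = (44/45)^136 = 0.0471.
By linearity of expectation, E[unseen] = 45·(44/45)^136 = 2.1177.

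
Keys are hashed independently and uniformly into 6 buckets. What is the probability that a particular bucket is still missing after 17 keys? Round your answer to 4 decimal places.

0.0451

On each key the fixed bucket fails to appear with probability 5/6.
P(still missing after 17) = (5/6)^17 = 0.04507.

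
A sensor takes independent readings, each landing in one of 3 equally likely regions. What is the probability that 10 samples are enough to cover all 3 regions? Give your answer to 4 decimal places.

0.9480

Let A_i be the event that region i is missing after 10 samples. By inclusion–exclusion on the A_i,
P(all seen) = Σ_{j=0}^{3} (-1)^j C(3,j)((3-j)/3)^10
= 1.00000 - 0.05202 + 0.00005 - 0.00000
= 0.94803.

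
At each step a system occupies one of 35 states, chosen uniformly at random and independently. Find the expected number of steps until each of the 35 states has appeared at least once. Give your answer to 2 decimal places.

145.14

After k distinct states have appeared, the next step gives a new one with probability (35-k)/35, so the expected wait for the (k+1)-th is 35/(35-k).
E[T] = 35/35 + 35/34 + 35/33 + ... + 35/2 + 35/1 = 35·H_{35}.
H_{35} = 4.147, so E[T] = 145.137.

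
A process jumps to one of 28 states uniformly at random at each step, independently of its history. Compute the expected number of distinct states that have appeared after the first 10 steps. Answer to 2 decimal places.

8.54

For each state, P(seen in 10 steps) = 1 - (27/28)^10 = 0.305.
By linearity of expectation, E[distinct seen] = 28·(1 - (27/28)^10) = 8.537.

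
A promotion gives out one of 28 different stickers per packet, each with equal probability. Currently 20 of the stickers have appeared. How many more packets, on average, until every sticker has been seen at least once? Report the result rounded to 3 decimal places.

76.100

The wait to go from k to k+1 distinct stickers is geometric with mean 28/(28-k).
Sum over k = 20,...,27: E = 28/8 + 28/7 + 28/6 + ... + 28/2 + 28/1 = 76.1000.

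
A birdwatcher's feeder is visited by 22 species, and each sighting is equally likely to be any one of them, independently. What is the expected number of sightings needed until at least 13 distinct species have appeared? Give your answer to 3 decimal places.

18.961

Going from k to k+1 distinct takes a geometric number of sightings with mean 22/(22-k).
Sum over k = 0,...,12: E = 22/22 + 22/21 + 22/20 + ... + 22/11 + 22/10 = 18.9606.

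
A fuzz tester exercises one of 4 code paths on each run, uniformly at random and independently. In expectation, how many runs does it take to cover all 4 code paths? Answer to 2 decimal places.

8.33

After k distinct code paths have appeared, the next run gives a new one with probability (4-k)/4, so the expected wait for the (k+1)-th is 4/(4-k).
E[T] = 4/4 + 4/3 + 4/2 + 4/1 = 4·H_{4}.
H_{4} = 2.083, so E[T] = 8.333.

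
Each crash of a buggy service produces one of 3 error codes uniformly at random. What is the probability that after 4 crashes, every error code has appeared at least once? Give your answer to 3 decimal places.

0.444

By inclusion–exclusion over which error codes are missing,
P(all seen) = Σ_{j=0}^{3} (-1)^j C(3,j)((3-j)/3)^4
= 1.0000 - 0.5926 + 0.0370 - 0.0000
= 0.4444.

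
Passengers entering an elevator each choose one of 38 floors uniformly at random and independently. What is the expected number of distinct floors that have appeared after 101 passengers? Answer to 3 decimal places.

For each floor, P(seen in 101 passengers) = 1 - (37/38)^101 = 0.9324.
By linearity of expectation, E[distinct seen] = 38·(1 - (37/38)^101) = 35.4295.

35.430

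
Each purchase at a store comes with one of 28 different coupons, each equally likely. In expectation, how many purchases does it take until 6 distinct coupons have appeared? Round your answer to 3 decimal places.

Going from k to k+1 distinct takes a geometric number of purchases with mean 28/(28-k).
Sum over k = 0,...,5: E = 28/28 + 28/27 + 28/26 + 28/25 + 28/24 + 28/23 = 6.6180.

6.618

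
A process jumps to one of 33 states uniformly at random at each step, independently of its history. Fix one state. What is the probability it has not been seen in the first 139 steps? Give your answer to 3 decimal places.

0.014

Each step misses the fixed state with probability (33-1)/33 = 32/33, independently.
P(still missing after 139) = (32/33)^139 = 0.0139.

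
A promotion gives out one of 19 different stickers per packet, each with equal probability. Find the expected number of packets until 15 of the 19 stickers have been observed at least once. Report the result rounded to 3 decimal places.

With k distinct stickers already seen, the next new one arrives after an expected 19/(19-k) packets.
Sum over k = 0,...,14: E = 19/19 + 19/18 + 19/17 + ... + 19/6 + 19/5 = 27.8237.

27.824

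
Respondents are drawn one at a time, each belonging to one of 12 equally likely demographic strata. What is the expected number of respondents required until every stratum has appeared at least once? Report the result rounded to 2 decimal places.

After k distinct strata have appeared, the next respondent gives a new one with probability (12-k)/12, so the expected wait for the (k+1)-th is 12/(12-k).
E[T] = 12/12 + 12/11 + 12/10 + ... + 12/2 + 12/1 = 12·H_{12}.
H_{12} = 3.103, so E[T] = 37.239.

37.24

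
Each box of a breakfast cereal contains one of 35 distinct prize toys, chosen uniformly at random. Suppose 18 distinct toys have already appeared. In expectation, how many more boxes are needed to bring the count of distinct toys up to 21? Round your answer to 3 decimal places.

With k distinct toys already seen, the next new one takes an expected 35/(35-k) boxes.
Sum over k = 18,...,20: E = 35/17 + 35/16 + 35/15 = 6.5797.

6.580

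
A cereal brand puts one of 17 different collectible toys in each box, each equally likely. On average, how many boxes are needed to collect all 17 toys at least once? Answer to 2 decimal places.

Split into phases: going from k distinct to k+1 distinct takes on average 17/(17-k) boxes.
E[T] = 17/17 + 17/16 + 17/15 + ... + 17/2 + 17/1 = 17·H_{17}.
H_{17} = 3.440, so E[T] = 58.472.

58.47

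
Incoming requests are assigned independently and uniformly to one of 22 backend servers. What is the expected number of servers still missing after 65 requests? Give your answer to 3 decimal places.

For each server, P(unseen after 65) = (21/22)^65 = 0.0486.
By linearity of expectation, E[unseen] = 22·(21/22)^65 = 1.0696.

1.070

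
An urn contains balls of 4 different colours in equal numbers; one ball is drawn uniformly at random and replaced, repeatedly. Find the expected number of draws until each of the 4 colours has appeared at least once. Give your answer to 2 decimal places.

8.33

Split into phases: going from k distinct to k+1 distinct takes on average 4/(4-k) draws.
E[T] = 4/4 + 4/3 + 4/2 + 4/1 = 4·H_{4}.
H_{4} = 2.083, so E[T] = 8.333.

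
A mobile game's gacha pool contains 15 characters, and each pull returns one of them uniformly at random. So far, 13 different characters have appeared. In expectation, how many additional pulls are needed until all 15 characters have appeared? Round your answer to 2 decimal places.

With k distinct characters already seen, the next new one takes an expected 15/(15-k) pulls.
Sum over k = 13,...,14: E = 15/2 + 15/1 = 22.500.

22.50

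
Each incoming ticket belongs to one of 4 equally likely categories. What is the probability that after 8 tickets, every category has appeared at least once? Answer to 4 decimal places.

0.6229

Let A_i be the event that category i is missing after 8 tickets. By inclusion–exclusion on the A_i,
P(all seen) = Σ_{j=0}^{4} (-1)^j C(4,j)((4-j)/4)^8
= 1.00000 - 0.40045 + 0.02344 - 0.00006 + 0.00000
= 0.62292.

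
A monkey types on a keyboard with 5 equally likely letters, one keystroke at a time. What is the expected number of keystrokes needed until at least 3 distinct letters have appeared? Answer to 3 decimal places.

3.917

Going from k to k+1 distinct takes a geometric number of keystrokes with mean 5/(5-k).
Sum over k = 0,...,2: E = 5/5 + 5/4 + 5/3 = 3.9167.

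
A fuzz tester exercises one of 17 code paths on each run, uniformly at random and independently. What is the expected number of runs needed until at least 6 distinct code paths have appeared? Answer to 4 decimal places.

7.1345

Going from k to k+1 distinct takes a geometric number of runs with mean 17/(17-k).
Sum over k = 0,...,5: E = 17/17 + 17/16 + 17/15 + 17/14 + 17/13 + 17/12 = 7.13448.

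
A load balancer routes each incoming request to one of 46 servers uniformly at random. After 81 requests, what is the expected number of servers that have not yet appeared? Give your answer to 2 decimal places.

7.76

For each server, P(unseen after 81) = (45/46)^81 = 0.169.
By linearity of expectation, E[unseen] = 46·(45/46)^81 = 7.755.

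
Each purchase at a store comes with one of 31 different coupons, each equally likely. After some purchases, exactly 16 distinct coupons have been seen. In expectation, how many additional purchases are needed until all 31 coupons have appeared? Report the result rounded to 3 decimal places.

The wait to go from k to k+1 distinct coupons is geometric with mean 31/(31-k).
Sum over k = 16,...,30: E = 31/15 + 31/14 + 31/13 + ... + 31/2 + 31/1 = 102.8651.

102.865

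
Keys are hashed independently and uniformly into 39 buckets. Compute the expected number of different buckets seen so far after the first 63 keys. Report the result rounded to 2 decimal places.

For each bucket, P(seen in 63 keys) = 1 - (38/39)^63 = 0.805.
By linearity of expectation, E[distinct seen] = 39·(1 - (38/39)^63) = 31.408.

31.41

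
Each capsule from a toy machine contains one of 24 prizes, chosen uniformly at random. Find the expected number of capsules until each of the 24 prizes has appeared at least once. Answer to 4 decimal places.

90.6230

After k distinct prizes have appeared, the next capsule gives a new one with probability (24-k)/24, so the expected wait for the (k+1)-th is 24/(24-k).
E[T] = 24/24 + 24/23 + 24/22 + ... + 24/2 + 24/1 = 24·H_{24}.
H_{24} = 3.77596, so E[T] = 90.62300.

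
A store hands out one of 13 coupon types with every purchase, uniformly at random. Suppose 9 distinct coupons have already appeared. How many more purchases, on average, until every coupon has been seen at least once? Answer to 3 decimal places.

27.083

The wait to go from k to k+1 distinct coupons is geometric with mean 13/(13-k).
Sum over k = 9,...,12: E = 13/4 + 13/3 + 13/2 + 13/1 = 27.0833.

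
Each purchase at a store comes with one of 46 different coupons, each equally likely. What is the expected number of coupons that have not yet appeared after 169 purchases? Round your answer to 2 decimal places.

1.12

For each coupon, P(unseen after 169) = (45/46)^169 = 0.024.
By linearity of expectation, E[unseen] = 46·(45/46)^169 = 1.121.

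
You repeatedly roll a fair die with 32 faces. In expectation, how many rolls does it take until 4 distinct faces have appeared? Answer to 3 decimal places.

4.202

Going from k to k+1 distinct takes a geometric number of rolls with mean 32/(32-k).
Sum over k = 0,...,3: E = 32/32 + 32/31 + 32/30 + 32/29 = 4.2024.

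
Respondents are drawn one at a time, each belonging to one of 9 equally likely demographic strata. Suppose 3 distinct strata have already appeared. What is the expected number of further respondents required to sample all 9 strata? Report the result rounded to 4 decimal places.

With k distinct strata already seen, the next new one takes an expected 9/(9-k) respondents.
Sum over k = 3,...,8: E = 9/6 + 9/5 + 9/4 + 9/3 + 9/2 + 9/1 = 22.05000.

22.0500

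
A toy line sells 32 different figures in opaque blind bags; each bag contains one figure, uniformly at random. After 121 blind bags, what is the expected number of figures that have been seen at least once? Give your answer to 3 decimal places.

For each figure, P(seen in 121 blind bags) = 1 - (31/32)^121 = 0.9785.
By linearity of expectation, E[distinct seen] = 32·(1 - (31/32)^121) = 31.3133.

31.313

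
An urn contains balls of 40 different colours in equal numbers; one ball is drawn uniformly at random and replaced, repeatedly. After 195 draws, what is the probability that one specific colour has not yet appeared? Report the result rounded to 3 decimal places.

Each draw misses the fixed colour with probability (40-1)/40 = 39/40, independently.
P(still missing after 195) = (39/40)^195 = 0.0072.

0.007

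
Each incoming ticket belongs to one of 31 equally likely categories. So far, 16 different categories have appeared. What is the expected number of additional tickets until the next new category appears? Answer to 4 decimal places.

2.0667

Each ticket yields a new category with probability (31-16)/31 = 15/31, so the wait is geometric with mean 31/15.
E = 31/15 = 2.06667.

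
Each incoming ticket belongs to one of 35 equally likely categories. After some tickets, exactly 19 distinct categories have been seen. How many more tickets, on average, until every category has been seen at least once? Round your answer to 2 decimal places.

From k distinct to k+1 distinct takes on average 35/(35-k) tickets.
Sum over k = 19,...,34: E = 35/16 + 35/15 + 35/14 + ... + 35/2 + 35/1 = 118.326.

118.33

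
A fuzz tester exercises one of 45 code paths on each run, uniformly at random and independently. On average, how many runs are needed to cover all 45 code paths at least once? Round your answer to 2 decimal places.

Split into phases: going from k distinct to k+1 distinct takes on average 45/(45-k) runs.
E[T] = 45/45 + 45/44 + 45/43 + ... + 45/2 + 45/1 = 45·H_{45}.
H_{45} = 4.395, so E[T] = 197.773.

197.77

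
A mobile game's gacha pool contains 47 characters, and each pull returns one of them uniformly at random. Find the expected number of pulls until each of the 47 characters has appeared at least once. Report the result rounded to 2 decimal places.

208.58

After k distinct characters have appeared, the next pull gives a new one with probability (47-k)/47, so the expected wait for the (k+1)-th is 47/(47-k).
E[T] = 47/47 + 47/46 + 47/45 + ... + 47/2 + 47/1 = 47·H_{47}.
H_{47} = 4.438, so E[T] = 208.584.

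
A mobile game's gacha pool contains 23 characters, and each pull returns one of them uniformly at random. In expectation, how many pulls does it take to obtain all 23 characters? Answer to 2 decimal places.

85.89

Split into phases: going from k distinct to k+1 distinct takes on average 23/(23-k) pulls.
E[T] = 23/23 + 23/22 + 23/21 + ... + 23/2 + 23/1 = 23·H_{23}.
H_{23} = 3.734, so E[T] = 85.889.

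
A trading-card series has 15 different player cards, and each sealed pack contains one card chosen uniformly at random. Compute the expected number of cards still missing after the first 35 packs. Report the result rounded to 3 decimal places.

For each card, P(unseen after 35) = (14/15)^35 = 0.0894.
By linearity of expectation, E[unseen] = 15·(14/15)^35 = 1.3408.

1.341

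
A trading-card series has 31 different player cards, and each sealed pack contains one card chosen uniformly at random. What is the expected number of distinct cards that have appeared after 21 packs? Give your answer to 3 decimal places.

15.429

For each card, P(seen in 21 packs) = 1 - (30/31)^21 = 0.4977.
By linearity of expectation, E[distinct seen] = 31·(1 - (30/31)^21) = 15.4291.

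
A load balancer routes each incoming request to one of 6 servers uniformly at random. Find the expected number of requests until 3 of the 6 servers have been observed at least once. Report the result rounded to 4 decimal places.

With k distinct servers already seen, the next new one arrives after an expected 6/(6-k) requests.
Sum over k = 0,...,2: E = 6/6 + 6/5 + 6/4 = 3.70000.

3.7000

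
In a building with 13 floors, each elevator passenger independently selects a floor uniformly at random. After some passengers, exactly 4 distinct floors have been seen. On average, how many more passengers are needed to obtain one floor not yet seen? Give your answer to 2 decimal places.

Each passenger yields a new floor with probability (13-4)/13 = 9/13, so the wait is geometric with mean 13/9.
E = 13/9 = 1.444.

1.44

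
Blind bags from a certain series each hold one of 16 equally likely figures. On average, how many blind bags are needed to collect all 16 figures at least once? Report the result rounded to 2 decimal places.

54.09

The wait to go from k to k+1 distinct figures is geometric with mean 16/(16-k).
E[T] = 16/16 + 16/15 + 16/14 + ... + 16/2 + 16/1 = 16·H_{16}.
H_{16} = 3.381, so E[T] = 54.092.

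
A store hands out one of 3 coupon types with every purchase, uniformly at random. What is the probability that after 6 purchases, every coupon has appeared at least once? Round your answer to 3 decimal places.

By inclusion–exclusion over which coupons are missing,
P(all seen) = Σ_{j=0}^{3} (-1)^j C(3,j)((3-j)/3)^6
= 1.0000 - 0.2634 + 0.0041 - 0.0000
= 0.7407.

0.741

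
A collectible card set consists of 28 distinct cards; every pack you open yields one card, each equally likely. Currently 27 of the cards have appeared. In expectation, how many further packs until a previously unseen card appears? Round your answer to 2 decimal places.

Each pack yields a new card with probability (28-27)/28 = 1/28, so the wait is geometric with mean 28/1.
E = 28/1 = 28.000.

28.00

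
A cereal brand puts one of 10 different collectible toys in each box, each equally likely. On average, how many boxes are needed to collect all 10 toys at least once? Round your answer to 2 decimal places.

29.29

The wait to go from k to k+1 distinct toys is geometric with mean 10/(10-k).
E[T] = 10/10 + 10/9 + 10/8 + ... + 10/2 + 10/1 = 10·H_{10}.
H_{10} = 2.929, so E[T] = 29.290.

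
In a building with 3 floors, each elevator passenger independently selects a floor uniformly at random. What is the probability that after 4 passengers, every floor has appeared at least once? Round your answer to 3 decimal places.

Let A_i be the event that floor i is missing after 4 passengers. By inclusion–exclusion on the A_i,
P(all seen) = Σ_{j=0}^{3} (-1)^j C(3,j)((3-j)/3)^4
= 1.0000 - 0.5926 + 0.0370 - 0.0000
= 0.4444.

0.444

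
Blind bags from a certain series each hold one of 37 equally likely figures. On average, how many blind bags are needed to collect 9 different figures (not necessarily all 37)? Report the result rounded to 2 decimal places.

10.15

With k distinct figures already seen, the next new one arrives after an expected 37/(37-k) blind bags.
Sum over k = 0,...,8: E = 37/37 + 37/36 + 37/35 + ... + 37/30 + 37/29 = 10.153.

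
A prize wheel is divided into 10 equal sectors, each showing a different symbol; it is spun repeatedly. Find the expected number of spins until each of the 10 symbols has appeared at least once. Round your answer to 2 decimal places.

Split into phases: going from k distinct to k+1 distinct takes on average 10/(10-k) spins.
E[T] = 10/10 + 10/9 + 10/8 + ... + 10/2 + 10/1 = 10·H_{10}.
H_{10} = 2.929, so E[T] = 29.290.

29.29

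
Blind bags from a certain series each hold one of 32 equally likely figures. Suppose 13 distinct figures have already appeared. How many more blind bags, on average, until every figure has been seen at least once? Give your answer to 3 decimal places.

113.528

The wait to go from k to k+1 distinct figures is geometric with mean 32/(32-k).
Sum over k = 13,...,31: E = 32/19 + 32/18 + 32/17 + ... + 32/2 + 32/1 = 113.5277.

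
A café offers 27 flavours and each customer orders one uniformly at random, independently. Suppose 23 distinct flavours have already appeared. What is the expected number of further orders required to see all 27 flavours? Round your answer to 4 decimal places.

56.2500

The wait to go from k to k+1 distinct flavours is geometric with mean 27/(27-k).
Sum over k = 23,...,26: E = 27/4 + 27/3 + 27/2 + 27/1 = 56.25000.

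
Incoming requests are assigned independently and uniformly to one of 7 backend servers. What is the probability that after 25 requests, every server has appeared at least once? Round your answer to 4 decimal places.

Let A_i be the event that server i is missing after 25 requests. By inclusion–exclusion on the A_i,
P(all seen) = Σ_{j=0}^{7} (-1)^j C(7,j)((7-j)/7)^25
= 1.00000 - 0.14840 + 0.00467 - 0.00003 + 0.00000 - 0.00000 + 0.00000 - 0.00000
= 0.85624.

0.8562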